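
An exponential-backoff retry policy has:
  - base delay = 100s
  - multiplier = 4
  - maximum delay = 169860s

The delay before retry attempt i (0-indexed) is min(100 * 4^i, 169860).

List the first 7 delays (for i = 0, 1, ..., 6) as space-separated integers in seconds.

Computing each delay:
  i=0: min(100*4^0, 169860) = 100
  i=1: min(100*4^1, 169860) = 400
  i=2: min(100*4^2, 169860) = 1600
  i=3: min(100*4^3, 169860) = 6400
  i=4: min(100*4^4, 169860) = 25600
  i=5: min(100*4^5, 169860) = 102400
  i=6: min(100*4^6, 169860) = 169860

Answer: 100 400 1600 6400 25600 102400 169860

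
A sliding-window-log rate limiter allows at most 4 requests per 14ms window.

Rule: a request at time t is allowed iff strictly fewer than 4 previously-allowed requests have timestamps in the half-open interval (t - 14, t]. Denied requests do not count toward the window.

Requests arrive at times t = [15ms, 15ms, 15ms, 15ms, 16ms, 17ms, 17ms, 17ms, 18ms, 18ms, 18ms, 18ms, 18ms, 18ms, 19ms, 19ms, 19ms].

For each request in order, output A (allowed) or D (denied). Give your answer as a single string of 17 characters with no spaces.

Tracking allowed requests in the window:
  req#1 t=15ms: ALLOW
  req#2 t=15ms: ALLOW
  req#3 t=15ms: ALLOW
  req#4 t=15ms: ALLOW
  req#5 t=16ms: DENY
  req#6 t=17ms: DENY
  req#7 t=17ms: DENY
  req#8 t=17ms: DENY
  req#9 t=18ms: DENY
  req#10 t=18ms: DENY
  req#11 t=18ms: DENY
  req#12 t=18ms: DENY
  req#13 t=18ms: DENY
  req#14 t=18ms: DENY
  req#15 t=19ms: DENY
  req#16 t=19ms: DENY
  req#17 t=19ms: DENY

Answer: AAAADDDDDDDDDDDDD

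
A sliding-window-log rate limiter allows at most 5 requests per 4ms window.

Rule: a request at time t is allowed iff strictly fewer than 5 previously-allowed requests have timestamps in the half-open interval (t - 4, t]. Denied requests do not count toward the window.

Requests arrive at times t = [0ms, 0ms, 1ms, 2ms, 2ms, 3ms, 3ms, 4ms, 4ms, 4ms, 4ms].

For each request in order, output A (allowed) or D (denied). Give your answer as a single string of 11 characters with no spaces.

Answer: AAAAADDAADD

Derivation:
Tracking allowed requests in the window:
  req#1 t=0ms: ALLOW
  req#2 t=0ms: ALLOW
  req#3 t=1ms: ALLOW
  req#4 t=2ms: ALLOW
  req#5 t=2ms: ALLOW
  req#6 t=3ms: DENY
  req#7 t=3ms: DENY
  req#8 t=4ms: ALLOW
  req#9 t=4ms: ALLOW
  req#10 t=4ms: DENY
  req#11 t=4ms: DENY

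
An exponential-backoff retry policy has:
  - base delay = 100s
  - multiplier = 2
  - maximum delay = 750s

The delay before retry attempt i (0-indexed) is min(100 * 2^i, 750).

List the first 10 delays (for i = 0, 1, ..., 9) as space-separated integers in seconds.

Computing each delay:
  i=0: min(100*2^0, 750) = 100
  i=1: min(100*2^1, 750) = 200
  i=2: min(100*2^2, 750) = 400
  i=3: min(100*2^3, 750) = 750
  i=4: min(100*2^4, 750) = 750
  i=5: min(100*2^5, 750) = 750
  i=6: min(100*2^6, 750) = 750
  i=7: min(100*2^7, 750) = 750
  i=8: min(100*2^8, 750) = 750
  i=9: min(100*2^9, 750) = 750

Answer: 100 200 400 750 750 750 750 750 750 750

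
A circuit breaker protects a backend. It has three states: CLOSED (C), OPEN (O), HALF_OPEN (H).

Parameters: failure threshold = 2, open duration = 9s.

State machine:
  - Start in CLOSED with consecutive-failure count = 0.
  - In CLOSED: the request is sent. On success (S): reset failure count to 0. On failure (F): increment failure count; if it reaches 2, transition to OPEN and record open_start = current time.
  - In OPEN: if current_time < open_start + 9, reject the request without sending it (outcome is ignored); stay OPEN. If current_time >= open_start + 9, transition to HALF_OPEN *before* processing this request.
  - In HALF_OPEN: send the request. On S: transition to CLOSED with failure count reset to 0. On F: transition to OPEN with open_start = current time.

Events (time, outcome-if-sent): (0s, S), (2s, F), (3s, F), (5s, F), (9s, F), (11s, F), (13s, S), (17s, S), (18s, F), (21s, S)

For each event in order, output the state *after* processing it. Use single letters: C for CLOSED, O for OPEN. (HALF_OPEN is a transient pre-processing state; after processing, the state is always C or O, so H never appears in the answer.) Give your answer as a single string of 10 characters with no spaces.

State after each event:
  event#1 t=0s outcome=S: state=CLOSED
  event#2 t=2s outcome=F: state=CLOSED
  event#3 t=3s outcome=F: state=OPEN
  event#4 t=5s outcome=F: state=OPEN
  event#5 t=9s outcome=F: state=OPEN
  event#6 t=11s outcome=F: state=OPEN
  event#7 t=13s outcome=S: state=CLOSED
  event#8 t=17s outcome=S: state=CLOSED
  event#9 t=18s outcome=F: state=CLOSED
  event#10 t=21s outcome=S: state=CLOSED

Answer: CCOOOOCCCC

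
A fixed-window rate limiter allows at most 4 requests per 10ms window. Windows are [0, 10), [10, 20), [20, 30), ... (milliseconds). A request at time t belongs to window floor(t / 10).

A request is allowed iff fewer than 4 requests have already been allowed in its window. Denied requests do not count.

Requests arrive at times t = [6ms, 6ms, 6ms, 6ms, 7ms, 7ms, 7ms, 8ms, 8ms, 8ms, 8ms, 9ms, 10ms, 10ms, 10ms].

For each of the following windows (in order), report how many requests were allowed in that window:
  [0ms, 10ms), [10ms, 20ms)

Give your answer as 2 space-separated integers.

Processing requests:
  req#1 t=6ms (window 0): ALLOW
  req#2 t=6ms (window 0): ALLOW
  req#3 t=6ms (window 0): ALLOW
  req#4 t=6ms (window 0): ALLOW
  req#5 t=7ms (window 0): DENY
  req#6 t=7ms (window 0): DENY
  req#7 t=7ms (window 0): DENY
  req#8 t=8ms (window 0): DENY
  req#9 t=8ms (window 0): DENY
  req#10 t=8ms (window 0): DENY
  req#11 t=8ms (window 0): DENY
  req#12 t=9ms (window 0): DENY
  req#13 t=10ms (window 1): ALLOW
  req#14 t=10ms (window 1): ALLOW
  req#15 t=10ms (window 1): ALLOW

Allowed counts by window: 4 3

Answer: 4 3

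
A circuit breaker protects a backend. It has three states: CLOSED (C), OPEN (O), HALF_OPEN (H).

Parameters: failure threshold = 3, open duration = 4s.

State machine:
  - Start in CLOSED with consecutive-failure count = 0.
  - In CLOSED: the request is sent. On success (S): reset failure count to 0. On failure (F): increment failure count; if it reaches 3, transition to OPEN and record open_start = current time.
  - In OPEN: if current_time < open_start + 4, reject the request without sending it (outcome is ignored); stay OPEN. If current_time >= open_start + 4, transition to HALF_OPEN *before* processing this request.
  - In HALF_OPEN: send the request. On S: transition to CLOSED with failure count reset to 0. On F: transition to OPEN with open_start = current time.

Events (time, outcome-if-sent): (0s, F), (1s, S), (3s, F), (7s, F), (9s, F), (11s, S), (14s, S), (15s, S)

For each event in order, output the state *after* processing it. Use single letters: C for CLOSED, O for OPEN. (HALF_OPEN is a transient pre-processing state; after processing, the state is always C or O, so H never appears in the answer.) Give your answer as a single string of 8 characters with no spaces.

State after each event:
  event#1 t=0s outcome=F: state=CLOSED
  event#2 t=1s outcome=S: state=CLOSED
  event#3 t=3s outcome=F: state=CLOSED
  event#4 t=7s outcome=F: state=CLOSED
  event#5 t=9s outcome=F: state=OPEN
  event#6 t=11s outcome=S: state=OPEN
  event#7 t=14s outcome=S: state=CLOSED
  event#8 t=15s outcome=S: state=CLOSED

Answer: CCCCOOCC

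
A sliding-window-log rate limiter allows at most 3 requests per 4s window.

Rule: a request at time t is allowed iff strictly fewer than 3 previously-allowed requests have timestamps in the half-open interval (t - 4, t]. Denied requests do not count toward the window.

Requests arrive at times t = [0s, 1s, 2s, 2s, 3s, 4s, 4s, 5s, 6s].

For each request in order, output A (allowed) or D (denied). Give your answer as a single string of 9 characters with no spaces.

Answer: AAADDADAA

Derivation:
Tracking allowed requests in the window:
  req#1 t=0s: ALLOW
  req#2 t=1s: ALLOW
  req#3 t=2s: ALLOW
  req#4 t=2s: DENY
  req#5 t=3s: DENY
  req#6 t=4s: ALLOW
  req#7 t=4s: DENY
  req#8 t=5s: ALLOW
  req#9 t=6s: ALLOW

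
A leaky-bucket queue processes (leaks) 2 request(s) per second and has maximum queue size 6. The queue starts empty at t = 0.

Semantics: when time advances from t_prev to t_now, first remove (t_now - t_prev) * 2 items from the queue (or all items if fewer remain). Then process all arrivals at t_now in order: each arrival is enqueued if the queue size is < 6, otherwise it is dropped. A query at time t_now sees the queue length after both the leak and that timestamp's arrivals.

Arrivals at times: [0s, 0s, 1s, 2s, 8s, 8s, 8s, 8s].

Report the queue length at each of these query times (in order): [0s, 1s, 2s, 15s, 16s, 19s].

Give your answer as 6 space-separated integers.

Answer: 2 1 1 0 0 0

Derivation:
Queue lengths at query times:
  query t=0s: backlog = 2
  query t=1s: backlog = 1
  query t=2s: backlog = 1
  query t=15s: backlog = 0
  query t=16s: backlog = 0
  query t=19s: backlog = 0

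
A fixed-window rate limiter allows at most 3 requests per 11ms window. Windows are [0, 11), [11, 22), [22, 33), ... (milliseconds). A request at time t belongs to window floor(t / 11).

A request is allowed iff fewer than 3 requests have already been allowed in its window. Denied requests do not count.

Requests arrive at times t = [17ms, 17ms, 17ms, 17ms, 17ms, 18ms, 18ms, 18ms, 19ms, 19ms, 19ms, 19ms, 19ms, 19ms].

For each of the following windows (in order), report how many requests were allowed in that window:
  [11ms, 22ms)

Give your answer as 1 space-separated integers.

Answer: 3

Derivation:
Processing requests:
  req#1 t=17ms (window 1): ALLOW
  req#2 t=17ms (window 1): ALLOW
  req#3 t=17ms (window 1): ALLOW
  req#4 t=17ms (window 1): DENY
  req#5 t=17ms (window 1): DENY
  req#6 t=18ms (window 1): DENY
  req#7 t=18ms (window 1): DENY
  req#8 t=18ms (window 1): DENY
  req#9 t=19ms (window 1): DENY
  req#10 t=19ms (window 1): DENY
  req#11 t=19ms (window 1): DENY
  req#12 t=19ms (window 1): DENY
  req#13 t=19ms (window 1): DENY
  req#14 t=19ms (window 1): DENY

Allowed counts by window: 3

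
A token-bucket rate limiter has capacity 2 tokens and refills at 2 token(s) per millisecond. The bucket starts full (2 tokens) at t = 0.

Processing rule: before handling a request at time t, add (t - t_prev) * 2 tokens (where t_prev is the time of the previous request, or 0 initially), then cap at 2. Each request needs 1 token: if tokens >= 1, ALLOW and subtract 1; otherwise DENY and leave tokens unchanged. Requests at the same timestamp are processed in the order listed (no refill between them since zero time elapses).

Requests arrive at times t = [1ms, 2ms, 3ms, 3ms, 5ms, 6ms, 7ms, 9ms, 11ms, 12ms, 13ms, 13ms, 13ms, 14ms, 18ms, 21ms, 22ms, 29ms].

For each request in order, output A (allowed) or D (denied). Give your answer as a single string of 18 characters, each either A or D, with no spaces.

Answer: AAAAAAAAAAAADAAAAA

Derivation:
Simulating step by step:
  req#1 t=1ms: ALLOW
  req#2 t=2ms: ALLOW
  req#3 t=3ms: ALLOW
  req#4 t=3ms: ALLOW
  req#5 t=5ms: ALLOW
  req#6 t=6ms: ALLOW
  req#7 t=7ms: ALLOW
  req#8 t=9ms: ALLOW
  req#9 t=11ms: ALLOW
  req#10 t=12ms: ALLOW
  req#11 t=13ms: ALLOW
  req#12 t=13ms: ALLOW
  req#13 t=13ms: DENY
  req#14 t=14ms: ALLOW
  req#15 t=18ms: ALLOW
  req#16 t=21ms: ALLOW
  req#17 t=22ms: ALLOW
  req#18 t=29ms: ALLOW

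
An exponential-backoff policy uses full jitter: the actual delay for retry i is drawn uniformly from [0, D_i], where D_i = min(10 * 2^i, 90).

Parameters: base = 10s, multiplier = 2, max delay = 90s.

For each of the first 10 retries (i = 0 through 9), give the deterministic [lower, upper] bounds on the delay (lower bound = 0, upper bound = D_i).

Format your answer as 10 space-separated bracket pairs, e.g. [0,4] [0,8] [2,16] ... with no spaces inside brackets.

Answer: [0,10] [0,20] [0,40] [0,80] [0,90] [0,90] [0,90] [0,90] [0,90] [0,90]

Derivation:
Computing bounds per retry:
  i=0: D_i=min(10*2^0,90)=10, bounds=[0,10]
  i=1: D_i=min(10*2^1,90)=20, bounds=[0,20]
  i=2: D_i=min(10*2^2,90)=40, bounds=[0,40]
  i=3: D_i=min(10*2^3,90)=80, bounds=[0,80]
  i=4: D_i=min(10*2^4,90)=90, bounds=[0,90]
  i=5: D_i=min(10*2^5,90)=90, bounds=[0,90]
  i=6: D_i=min(10*2^6,90)=90, bounds=[0,90]
  i=7: D_i=min(10*2^7,90)=90, bounds=[0,90]
  i=8: D_i=min(10*2^8,90)=90, bounds=[0,90]
  i=9: D_i=min(10*2^9,90)=90, bounds=[0,90]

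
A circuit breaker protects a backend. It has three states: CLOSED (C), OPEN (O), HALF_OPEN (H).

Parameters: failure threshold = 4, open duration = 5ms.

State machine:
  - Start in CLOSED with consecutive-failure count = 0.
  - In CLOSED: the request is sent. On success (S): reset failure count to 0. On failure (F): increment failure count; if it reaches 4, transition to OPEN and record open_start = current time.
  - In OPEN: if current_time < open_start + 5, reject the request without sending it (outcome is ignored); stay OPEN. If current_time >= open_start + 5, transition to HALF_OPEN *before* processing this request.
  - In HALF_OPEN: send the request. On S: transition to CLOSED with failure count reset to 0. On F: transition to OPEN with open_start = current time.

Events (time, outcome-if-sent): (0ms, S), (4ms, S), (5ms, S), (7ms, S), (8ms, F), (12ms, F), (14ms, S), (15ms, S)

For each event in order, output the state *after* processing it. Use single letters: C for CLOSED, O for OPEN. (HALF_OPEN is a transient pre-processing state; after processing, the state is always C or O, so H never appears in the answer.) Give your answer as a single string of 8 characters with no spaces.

Answer: CCCCCCCC

Derivation:
State after each event:
  event#1 t=0ms outcome=S: state=CLOSED
  event#2 t=4ms outcome=S: state=CLOSED
  event#3 t=5ms outcome=S: state=CLOSED
  event#4 t=7ms outcome=S: state=CLOSED
  event#5 t=8ms outcome=F: state=CLOSED
  event#6 t=12ms outcome=F: state=CLOSED
  event#7 t=14ms outcome=S: state=CLOSED
  event#8 t=15ms outcome=S: state=CLOSED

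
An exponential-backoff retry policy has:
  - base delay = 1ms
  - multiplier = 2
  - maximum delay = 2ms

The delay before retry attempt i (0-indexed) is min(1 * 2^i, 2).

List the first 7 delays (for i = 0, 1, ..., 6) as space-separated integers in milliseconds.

Answer: 1 2 2 2 2 2 2

Derivation:
Computing each delay:
  i=0: min(1*2^0, 2) = 1
  i=1: min(1*2^1, 2) = 2
  i=2: min(1*2^2, 2) = 2
  i=3: min(1*2^3, 2) = 2
  i=4: min(1*2^4, 2) = 2
  i=5: min(1*2^5, 2) = 2
  i=6: min(1*2^6, 2) = 2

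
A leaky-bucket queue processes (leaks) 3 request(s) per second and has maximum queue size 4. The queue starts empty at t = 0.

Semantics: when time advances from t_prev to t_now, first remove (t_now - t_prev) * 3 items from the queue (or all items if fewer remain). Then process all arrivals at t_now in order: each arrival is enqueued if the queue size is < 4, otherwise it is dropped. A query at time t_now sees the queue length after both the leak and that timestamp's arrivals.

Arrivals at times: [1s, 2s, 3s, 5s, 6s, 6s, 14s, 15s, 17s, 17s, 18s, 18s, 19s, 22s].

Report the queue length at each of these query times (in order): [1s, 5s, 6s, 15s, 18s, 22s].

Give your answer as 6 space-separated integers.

Queue lengths at query times:
  query t=1s: backlog = 1
  query t=5s: backlog = 1
  query t=6s: backlog = 2
  query t=15s: backlog = 1
  query t=18s: backlog = 2
  query t=22s: backlog = 1

Answer: 1 1 2 1 2 1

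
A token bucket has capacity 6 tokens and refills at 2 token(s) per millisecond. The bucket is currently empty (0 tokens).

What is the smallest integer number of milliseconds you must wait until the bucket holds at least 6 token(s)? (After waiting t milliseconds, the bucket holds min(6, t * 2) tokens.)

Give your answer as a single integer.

Answer: 3

Derivation:
Need t * 2 >= 6, so t >= 6/2.
Smallest integer t = ceil(6/2) = 3.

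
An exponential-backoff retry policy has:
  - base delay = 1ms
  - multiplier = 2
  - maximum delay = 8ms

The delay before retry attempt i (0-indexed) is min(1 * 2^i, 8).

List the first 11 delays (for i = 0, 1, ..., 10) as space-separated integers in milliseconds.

Answer: 1 2 4 8 8 8 8 8 8 8 8

Derivation:
Computing each delay:
  i=0: min(1*2^0, 8) = 1
  i=1: min(1*2^1, 8) = 2
  i=2: min(1*2^2, 8) = 4
  i=3: min(1*2^3, 8) = 8
  i=4: min(1*2^4, 8) = 8
  i=5: min(1*2^5, 8) = 8
  i=6: min(1*2^6, 8) = 8
  i=7: min(1*2^7, 8) = 8
  i=8: min(1*2^8, 8) = 8
  i=9: min(1*2^9, 8) = 8
  i=10: min(1*2^10, 8) = 8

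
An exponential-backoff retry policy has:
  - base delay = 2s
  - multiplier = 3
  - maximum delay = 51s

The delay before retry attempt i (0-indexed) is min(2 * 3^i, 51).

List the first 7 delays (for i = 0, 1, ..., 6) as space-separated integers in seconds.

Computing each delay:
  i=0: min(2*3^0, 51) = 2
  i=1: min(2*3^1, 51) = 6
  i=2: min(2*3^2, 51) = 18
  i=3: min(2*3^3, 51) = 51
  i=4: min(2*3^4, 51) = 51
  i=5: min(2*3^5, 51) = 51
  i=6: min(2*3^6, 51) = 51

Answer: 2 6 18 51 51 51 51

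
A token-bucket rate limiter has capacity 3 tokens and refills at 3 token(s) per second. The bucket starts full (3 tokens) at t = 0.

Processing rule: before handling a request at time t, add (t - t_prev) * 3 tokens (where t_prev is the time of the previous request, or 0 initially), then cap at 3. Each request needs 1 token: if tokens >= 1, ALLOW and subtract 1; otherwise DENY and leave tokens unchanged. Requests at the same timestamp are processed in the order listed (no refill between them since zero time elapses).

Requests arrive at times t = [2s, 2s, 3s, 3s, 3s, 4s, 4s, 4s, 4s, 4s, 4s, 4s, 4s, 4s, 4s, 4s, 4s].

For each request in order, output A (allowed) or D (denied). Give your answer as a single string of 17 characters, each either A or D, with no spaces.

Answer: AAAAAAAADDDDDDDDD

Derivation:
Simulating step by step:
  req#1 t=2s: ALLOW
  req#2 t=2s: ALLOW
  req#3 t=3s: ALLOW
  req#4 t=3s: ALLOW
  req#5 t=3s: ALLOW
  req#6 t=4s: ALLOW
  req#7 t=4s: ALLOW
  req#8 t=4s: ALLOW
  req#9 t=4s: DENY
  req#10 t=4s: DENY
  req#11 t=4s: DENY
  req#12 t=4s: DENY
  req#13 t=4s: DENY
  req#14 t=4s: DENY
  req#15 t=4s: DENY
  req#16 t=4s: DENY
  req#17 t=4s: DENY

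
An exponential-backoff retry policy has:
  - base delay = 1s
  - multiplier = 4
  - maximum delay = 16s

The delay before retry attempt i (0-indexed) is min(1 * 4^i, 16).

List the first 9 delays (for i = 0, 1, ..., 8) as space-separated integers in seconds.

Answer: 1 4 16 16 16 16 16 16 16

Derivation:
Computing each delay:
  i=0: min(1*4^0, 16) = 1
  i=1: min(1*4^1, 16) = 4
  i=2: min(1*4^2, 16) = 16
  i=3: min(1*4^3, 16) = 16
  i=4: min(1*4^4, 16) = 16
  i=5: min(1*4^5, 16) = 16
  i=6: min(1*4^6, 16) = 16
  i=7: min(1*4^7, 16) = 16
  i=8: min(1*4^8, 16) = 16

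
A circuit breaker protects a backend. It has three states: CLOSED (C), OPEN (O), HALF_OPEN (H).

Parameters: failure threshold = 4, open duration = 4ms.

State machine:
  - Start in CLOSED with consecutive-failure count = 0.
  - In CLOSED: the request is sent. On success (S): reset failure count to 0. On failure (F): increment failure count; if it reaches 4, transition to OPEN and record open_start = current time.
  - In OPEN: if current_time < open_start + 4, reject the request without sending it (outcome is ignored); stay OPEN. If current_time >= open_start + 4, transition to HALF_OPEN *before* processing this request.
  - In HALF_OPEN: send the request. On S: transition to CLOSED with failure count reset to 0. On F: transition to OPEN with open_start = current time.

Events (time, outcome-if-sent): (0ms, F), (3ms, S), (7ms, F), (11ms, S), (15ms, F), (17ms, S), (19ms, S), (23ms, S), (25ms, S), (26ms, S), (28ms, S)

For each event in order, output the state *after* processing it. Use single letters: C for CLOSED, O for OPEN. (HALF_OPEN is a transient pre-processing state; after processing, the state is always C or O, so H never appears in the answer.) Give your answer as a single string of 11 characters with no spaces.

Answer: CCCCCCCCCCC

Derivation:
State after each event:
  event#1 t=0ms outcome=F: state=CLOSED
  event#2 t=3ms outcome=S: state=CLOSED
  event#3 t=7ms outcome=F: state=CLOSED
  event#4 t=11ms outcome=S: state=CLOSED
  event#5 t=15ms outcome=F: state=CLOSED
  event#6 t=17ms outcome=S: state=CLOSED
  event#7 t=19ms outcome=S: state=CLOSED
  event#8 t=23ms outcome=S: state=CLOSED
  event#9 t=25ms outcome=S: state=CLOSED
  event#10 t=26ms outcome=S: state=CLOSED
  event#11 t=28ms outcome=S: state=CLOSED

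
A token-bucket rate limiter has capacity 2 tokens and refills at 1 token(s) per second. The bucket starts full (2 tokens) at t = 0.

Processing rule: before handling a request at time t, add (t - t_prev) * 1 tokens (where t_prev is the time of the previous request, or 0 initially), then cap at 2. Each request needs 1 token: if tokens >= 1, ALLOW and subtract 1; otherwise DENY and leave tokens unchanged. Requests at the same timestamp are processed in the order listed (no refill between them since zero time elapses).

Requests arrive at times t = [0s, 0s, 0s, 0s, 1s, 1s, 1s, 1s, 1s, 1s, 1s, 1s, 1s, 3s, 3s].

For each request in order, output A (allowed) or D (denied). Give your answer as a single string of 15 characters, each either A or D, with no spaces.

Simulating step by step:
  req#1 t=0s: ALLOW
  req#2 t=0s: ALLOW
  req#3 t=0s: DENY
  req#4 t=0s: DENY
  req#5 t=1s: ALLOW
  req#6 t=1s: DENY
  req#7 t=1s: DENY
  req#8 t=1s: DENY
  req#9 t=1s: DENY
  req#10 t=1s: DENY
  req#11 t=1s: DENY
  req#12 t=1s: DENY
  req#13 t=1s: DENY
  req#14 t=3s: ALLOW
  req#15 t=3s: ALLOW

Answer: AADDADDDDDDDDAA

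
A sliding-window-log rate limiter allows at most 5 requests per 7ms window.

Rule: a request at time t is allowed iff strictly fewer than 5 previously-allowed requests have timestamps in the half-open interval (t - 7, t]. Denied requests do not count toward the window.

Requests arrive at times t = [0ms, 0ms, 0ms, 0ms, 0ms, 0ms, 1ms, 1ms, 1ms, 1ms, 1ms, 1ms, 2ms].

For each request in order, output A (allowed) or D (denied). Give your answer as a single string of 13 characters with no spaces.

Answer: AAAAADDDDDDDD

Derivation:
Tracking allowed requests in the window:
  req#1 t=0ms: ALLOW
  req#2 t=0ms: ALLOW
  req#3 t=0ms: ALLOW
  req#4 t=0ms: ALLOW
  req#5 t=0ms: ALLOW
  req#6 t=0ms: DENY
  req#7 t=1ms: DENY
  req#8 t=1ms: DENY
  req#9 t=1ms: DENY
  req#10 t=1ms: DENY
  req#11 t=1ms: DENY
  req#12 t=1ms: DENY
  req#13 t=2ms: DENY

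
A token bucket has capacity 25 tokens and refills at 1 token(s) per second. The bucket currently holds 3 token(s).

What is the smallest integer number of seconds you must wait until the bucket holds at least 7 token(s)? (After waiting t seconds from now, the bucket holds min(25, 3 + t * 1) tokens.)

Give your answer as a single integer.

Answer: 4

Derivation:
Need 3 + t * 1 >= 7, so t >= 4/1.
Smallest integer t = ceil(4/1) = 4.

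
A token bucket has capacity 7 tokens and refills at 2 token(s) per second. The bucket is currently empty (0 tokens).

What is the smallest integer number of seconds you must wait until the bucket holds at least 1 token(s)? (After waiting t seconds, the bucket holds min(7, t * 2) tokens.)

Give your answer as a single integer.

Answer: 1

Derivation:
Need t * 2 >= 1, so t >= 1/2.
Smallest integer t = ceil(1/2) = 1.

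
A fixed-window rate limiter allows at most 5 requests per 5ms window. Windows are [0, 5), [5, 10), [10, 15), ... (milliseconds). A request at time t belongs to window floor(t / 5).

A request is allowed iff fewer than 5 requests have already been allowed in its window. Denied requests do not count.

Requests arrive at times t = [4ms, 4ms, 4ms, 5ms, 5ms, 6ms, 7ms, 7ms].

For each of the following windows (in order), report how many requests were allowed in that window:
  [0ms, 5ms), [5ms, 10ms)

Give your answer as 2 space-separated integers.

Answer: 3 5

Derivation:
Processing requests:
  req#1 t=4ms (window 0): ALLOW
  req#2 t=4ms (window 0): ALLOW
  req#3 t=4ms (window 0): ALLOW
  req#4 t=5ms (window 1): ALLOW
  req#5 t=5ms (window 1): ALLOW
  req#6 t=6ms (window 1): ALLOW
  req#7 t=7ms (window 1): ALLOW
  req#8 t=7ms (window 1): ALLOW

Allowed counts by window: 3 5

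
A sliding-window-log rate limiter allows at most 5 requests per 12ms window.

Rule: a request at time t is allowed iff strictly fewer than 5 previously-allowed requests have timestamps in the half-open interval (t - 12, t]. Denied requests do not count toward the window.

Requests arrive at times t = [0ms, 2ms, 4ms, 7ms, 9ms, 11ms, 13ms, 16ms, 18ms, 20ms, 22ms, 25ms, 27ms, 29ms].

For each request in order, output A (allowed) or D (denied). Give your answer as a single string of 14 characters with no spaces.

Tracking allowed requests in the window:
  req#1 t=0ms: ALLOW
  req#2 t=2ms: ALLOW
  req#3 t=4ms: ALLOW
  req#4 t=7ms: ALLOW
  req#5 t=9ms: ALLOW
  req#6 t=11ms: DENY
  req#7 t=13ms: ALLOW
  req#8 t=16ms: ALLOW
  req#9 t=18ms: ALLOW
  req#10 t=20ms: ALLOW
  req#11 t=22ms: ALLOW
  req#12 t=25ms: ALLOW
  req#13 t=27ms: DENY
  req#14 t=29ms: ALLOW

Answer: AAAAADAAAAAADA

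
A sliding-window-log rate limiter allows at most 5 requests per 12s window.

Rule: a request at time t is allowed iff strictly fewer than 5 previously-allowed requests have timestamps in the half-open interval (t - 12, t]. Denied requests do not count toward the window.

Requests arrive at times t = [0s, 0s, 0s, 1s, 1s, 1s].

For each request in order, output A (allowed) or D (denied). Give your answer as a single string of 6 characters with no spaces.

Tracking allowed requests in the window:
  req#1 t=0s: ALLOW
  req#2 t=0s: ALLOW
  req#3 t=0s: ALLOW
  req#4 t=1s: ALLOW
  req#5 t=1s: ALLOW
  req#6 t=1s: DENY

Answer: AAAAAD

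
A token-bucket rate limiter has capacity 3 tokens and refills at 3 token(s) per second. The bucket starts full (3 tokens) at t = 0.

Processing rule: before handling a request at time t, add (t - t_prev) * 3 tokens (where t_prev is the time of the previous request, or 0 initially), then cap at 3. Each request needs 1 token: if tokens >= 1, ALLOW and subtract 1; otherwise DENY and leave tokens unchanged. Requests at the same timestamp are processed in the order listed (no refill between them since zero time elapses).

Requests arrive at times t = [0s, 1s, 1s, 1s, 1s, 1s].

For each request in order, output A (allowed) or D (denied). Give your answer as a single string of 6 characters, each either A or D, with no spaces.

Answer: AAAADD

Derivation:
Simulating step by step:
  req#1 t=0s: ALLOW
  req#2 t=1s: ALLOW
  req#3 t=1s: ALLOW
  req#4 t=1s: ALLOW
  req#5 t=1s: DENY
  req#6 t=1s: DENY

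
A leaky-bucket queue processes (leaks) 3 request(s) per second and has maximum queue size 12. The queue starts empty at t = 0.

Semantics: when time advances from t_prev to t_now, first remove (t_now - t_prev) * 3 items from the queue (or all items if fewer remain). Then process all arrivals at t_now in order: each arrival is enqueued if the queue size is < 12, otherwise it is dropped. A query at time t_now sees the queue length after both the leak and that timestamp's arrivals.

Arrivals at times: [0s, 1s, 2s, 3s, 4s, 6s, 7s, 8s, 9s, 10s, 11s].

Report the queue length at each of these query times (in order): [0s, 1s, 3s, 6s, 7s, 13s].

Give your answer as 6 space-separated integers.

Queue lengths at query times:
  query t=0s: backlog = 1
  query t=1s: backlog = 1
  query t=3s: backlog = 1
  query t=6s: backlog = 1
  query t=7s: backlog = 1
  query t=13s: backlog = 0

Answer: 1 1 1 1 1 0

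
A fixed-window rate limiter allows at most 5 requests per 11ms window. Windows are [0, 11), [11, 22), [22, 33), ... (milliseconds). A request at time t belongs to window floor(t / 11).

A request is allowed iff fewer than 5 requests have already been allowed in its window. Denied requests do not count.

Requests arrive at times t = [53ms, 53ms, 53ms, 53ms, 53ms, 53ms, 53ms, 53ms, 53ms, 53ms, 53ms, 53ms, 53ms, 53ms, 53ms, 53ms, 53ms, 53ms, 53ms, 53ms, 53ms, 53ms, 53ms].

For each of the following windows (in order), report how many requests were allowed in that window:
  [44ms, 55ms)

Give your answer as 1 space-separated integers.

Processing requests:
  req#1 t=53ms (window 4): ALLOW
  req#2 t=53ms (window 4): ALLOW
  req#3 t=53ms (window 4): ALLOW
  req#4 t=53ms (window 4): ALLOW
  req#5 t=53ms (window 4): ALLOW
  req#6 t=53ms (window 4): DENY
  req#7 t=53ms (window 4): DENY
  req#8 t=53ms (window 4): DENY
  req#9 t=53ms (window 4): DENY
  req#10 t=53ms (window 4): DENY
  req#11 t=53ms (window 4): DENY
  req#12 t=53ms (window 4): DENY
  req#13 t=53ms (window 4): DENY
  req#14 t=53ms (window 4): DENY
  req#15 t=53ms (window 4): DENY
  req#16 t=53ms (window 4): DENY
  req#17 t=53ms (window 4): DENY
  req#18 t=53ms (window 4): DENY
  req#19 t=53ms (window 4): DENY
  req#20 t=53ms (window 4): DENY
  req#21 t=53ms (window 4): DENY
  req#22 t=53ms (window 4): DENY
  req#23 t=53ms (window 4): DENY

Allowed counts by window: 5

Answer: 5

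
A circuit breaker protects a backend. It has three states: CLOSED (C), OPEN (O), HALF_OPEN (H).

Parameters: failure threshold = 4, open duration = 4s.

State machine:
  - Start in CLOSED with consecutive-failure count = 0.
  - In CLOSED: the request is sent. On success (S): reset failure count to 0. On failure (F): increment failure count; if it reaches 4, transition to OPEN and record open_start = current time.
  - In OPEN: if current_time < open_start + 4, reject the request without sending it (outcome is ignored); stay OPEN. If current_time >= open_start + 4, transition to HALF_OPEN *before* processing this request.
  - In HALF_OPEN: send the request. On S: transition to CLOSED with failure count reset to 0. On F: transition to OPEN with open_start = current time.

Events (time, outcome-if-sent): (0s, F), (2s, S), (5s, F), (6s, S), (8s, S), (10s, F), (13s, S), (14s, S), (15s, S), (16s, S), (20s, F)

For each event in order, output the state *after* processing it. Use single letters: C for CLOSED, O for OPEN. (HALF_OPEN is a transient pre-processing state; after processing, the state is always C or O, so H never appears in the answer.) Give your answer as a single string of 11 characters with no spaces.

State after each event:
  event#1 t=0s outcome=F: state=CLOSED
  event#2 t=2s outcome=S: state=CLOSED
  event#3 t=5s outcome=F: state=CLOSED
  event#4 t=6s outcome=S: state=CLOSED
  event#5 t=8s outcome=S: state=CLOSED
  event#6 t=10s outcome=F: state=CLOSED
  event#7 t=13s outcome=S: state=CLOSED
  event#8 t=14s outcome=S: state=CLOSED
  event#9 t=15s outcome=S: state=CLOSED
  event#10 t=16s outcome=S: state=CLOSED
  event#11 t=20s outcome=F: state=CLOSED

Answer: CCCCCCCCCCC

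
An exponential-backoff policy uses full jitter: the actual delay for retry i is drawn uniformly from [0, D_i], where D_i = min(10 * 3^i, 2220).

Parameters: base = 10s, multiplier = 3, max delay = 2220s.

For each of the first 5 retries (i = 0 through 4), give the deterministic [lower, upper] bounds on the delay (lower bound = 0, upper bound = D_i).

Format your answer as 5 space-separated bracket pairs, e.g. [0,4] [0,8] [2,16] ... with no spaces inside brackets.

Computing bounds per retry:
  i=0: D_i=min(10*3^0,2220)=10, bounds=[0,10]
  i=1: D_i=min(10*3^1,2220)=30, bounds=[0,30]
  i=2: D_i=min(10*3^2,2220)=90, bounds=[0,90]
  i=3: D_i=min(10*3^3,2220)=270, bounds=[0,270]
  i=4: D_i=min(10*3^4,2220)=810, bounds=[0,810]

Answer: [0,10] [0,30] [0,90] [0,270] [0,810]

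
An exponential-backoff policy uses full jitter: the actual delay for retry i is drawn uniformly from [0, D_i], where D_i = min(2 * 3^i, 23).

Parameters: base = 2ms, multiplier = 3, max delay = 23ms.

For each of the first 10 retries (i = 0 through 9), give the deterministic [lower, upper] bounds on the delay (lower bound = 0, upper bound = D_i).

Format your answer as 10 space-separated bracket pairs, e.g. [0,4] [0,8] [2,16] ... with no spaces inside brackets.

Answer: [0,2] [0,6] [0,18] [0,23] [0,23] [0,23] [0,23] [0,23] [0,23] [0,23]

Derivation:
Computing bounds per retry:
  i=0: D_i=min(2*3^0,23)=2, bounds=[0,2]
  i=1: D_i=min(2*3^1,23)=6, bounds=[0,6]
  i=2: D_i=min(2*3^2,23)=18, bounds=[0,18]
  i=3: D_i=min(2*3^3,23)=23, bounds=[0,23]
  i=4: D_i=min(2*3^4,23)=23, bounds=[0,23]
  i=5: D_i=min(2*3^5,23)=23, bounds=[0,23]
  i=6: D_i=min(2*3^6,23)=23, bounds=[0,23]
  i=7: D_i=min(2*3^7,23)=23, bounds=[0,23]
  i=8: D_i=min(2*3^8,23)=23, bounds=[0,23]
  i=9: D_i=min(2*3^9,23)=23, bounds=[0,23]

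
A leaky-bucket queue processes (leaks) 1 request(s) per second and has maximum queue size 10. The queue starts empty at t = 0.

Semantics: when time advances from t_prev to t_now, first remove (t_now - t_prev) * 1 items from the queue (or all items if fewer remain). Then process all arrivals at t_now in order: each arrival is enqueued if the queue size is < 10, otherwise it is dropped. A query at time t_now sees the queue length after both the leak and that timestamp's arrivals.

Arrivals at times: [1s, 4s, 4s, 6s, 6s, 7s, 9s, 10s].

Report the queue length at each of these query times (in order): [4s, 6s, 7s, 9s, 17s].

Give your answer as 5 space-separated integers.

Answer: 2 2 2 1 0

Derivation:
Queue lengths at query times:
  query t=4s: backlog = 2
  query t=6s: backlog = 2
  query t=7s: backlog = 2
  query t=9s: backlog = 1
  query t=17s: backlog = 0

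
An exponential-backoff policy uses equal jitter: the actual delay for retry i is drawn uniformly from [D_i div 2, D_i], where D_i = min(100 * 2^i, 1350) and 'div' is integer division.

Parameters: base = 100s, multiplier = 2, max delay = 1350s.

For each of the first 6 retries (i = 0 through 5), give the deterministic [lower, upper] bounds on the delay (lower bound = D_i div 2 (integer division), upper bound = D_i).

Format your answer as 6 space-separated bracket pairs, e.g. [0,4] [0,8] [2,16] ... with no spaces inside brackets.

Answer: [50,100] [100,200] [200,400] [400,800] [675,1350] [675,1350]

Derivation:
Computing bounds per retry:
  i=0: D_i=min(100*2^0,1350)=100, bounds=[50,100]
  i=1: D_i=min(100*2^1,1350)=200, bounds=[100,200]
  i=2: D_i=min(100*2^2,1350)=400, bounds=[200,400]
  i=3: D_i=min(100*2^3,1350)=800, bounds=[400,800]
  i=4: D_i=min(100*2^4,1350)=1350, bounds=[675,1350]
  i=5: D_i=min(100*2^5,1350)=1350, bounds=[675,1350]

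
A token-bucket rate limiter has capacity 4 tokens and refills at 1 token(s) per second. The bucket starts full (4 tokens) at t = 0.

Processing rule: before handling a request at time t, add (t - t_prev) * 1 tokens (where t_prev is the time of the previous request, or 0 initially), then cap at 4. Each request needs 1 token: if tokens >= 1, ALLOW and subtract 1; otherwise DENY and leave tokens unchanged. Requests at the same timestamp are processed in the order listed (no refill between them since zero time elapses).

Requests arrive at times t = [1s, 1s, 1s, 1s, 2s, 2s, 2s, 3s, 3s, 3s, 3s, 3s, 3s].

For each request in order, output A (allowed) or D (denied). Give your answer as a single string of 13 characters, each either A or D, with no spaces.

Simulating step by step:
  req#1 t=1s: ALLOW
  req#2 t=1s: ALLOW
  req#3 t=1s: ALLOW
  req#4 t=1s: ALLOW
  req#5 t=2s: ALLOW
  req#6 t=2s: DENY
  req#7 t=2s: DENY
  req#8 t=3s: ALLOW
  req#9 t=3s: DENY
  req#10 t=3s: DENY
  req#11 t=3s: DENY
  req#12 t=3s: DENY
  req#13 t=3s: DENY

Answer: AAAAADDADDDDD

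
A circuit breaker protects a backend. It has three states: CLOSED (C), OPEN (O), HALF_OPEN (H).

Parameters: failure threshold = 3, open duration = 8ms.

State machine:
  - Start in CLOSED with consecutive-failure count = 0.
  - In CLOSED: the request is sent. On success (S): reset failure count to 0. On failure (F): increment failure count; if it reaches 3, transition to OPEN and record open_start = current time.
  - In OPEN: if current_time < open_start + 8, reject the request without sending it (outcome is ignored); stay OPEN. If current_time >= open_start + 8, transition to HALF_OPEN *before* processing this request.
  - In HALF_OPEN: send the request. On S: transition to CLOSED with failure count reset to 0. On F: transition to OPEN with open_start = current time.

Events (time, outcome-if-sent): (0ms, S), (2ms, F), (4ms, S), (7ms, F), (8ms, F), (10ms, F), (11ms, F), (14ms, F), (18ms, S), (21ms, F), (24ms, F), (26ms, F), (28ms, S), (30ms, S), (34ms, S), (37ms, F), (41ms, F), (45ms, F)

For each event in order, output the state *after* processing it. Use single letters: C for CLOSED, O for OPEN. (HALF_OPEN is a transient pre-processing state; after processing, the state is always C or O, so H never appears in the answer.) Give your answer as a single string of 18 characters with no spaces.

Answer: CCCCCOOOCCCOOOCCCO

Derivation:
State after each event:
  event#1 t=0ms outcome=S: state=CLOSED
  event#2 t=2ms outcome=F: state=CLOSED
  event#3 t=4ms outcome=S: state=CLOSED
  event#4 t=7ms outcome=F: state=CLOSED
  event#5 t=8ms outcome=F: state=CLOSED
  event#6 t=10ms outcome=F: state=OPEN
  event#7 t=11ms outcome=F: state=OPEN
  event#8 t=14ms outcome=F: state=OPEN
  event#9 t=18ms outcome=S: state=CLOSED
  event#10 t=21ms outcome=F: state=CLOSED
  event#11 t=24ms outcome=F: state=CLOSED
  event#12 t=26ms outcome=F: state=OPEN
  event#13 t=28ms outcome=S: state=OPEN
  event#14 t=30ms outcome=S: state=OPEN
  event#15 t=34ms outcome=S: state=CLOSED
  event#16 t=37ms outcome=F: state=CLOSED
  event#17 t=41ms outcome=F: state=CLOSED
  event#18 t=45ms outcome=F: state=OPEN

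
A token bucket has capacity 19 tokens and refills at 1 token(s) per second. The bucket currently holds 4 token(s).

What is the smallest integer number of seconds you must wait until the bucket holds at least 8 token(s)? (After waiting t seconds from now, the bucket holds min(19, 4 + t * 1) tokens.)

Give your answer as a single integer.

Answer: 4

Derivation:
Need 4 + t * 1 >= 8, so t >= 4/1.
Smallest integer t = ceil(4/1) = 4.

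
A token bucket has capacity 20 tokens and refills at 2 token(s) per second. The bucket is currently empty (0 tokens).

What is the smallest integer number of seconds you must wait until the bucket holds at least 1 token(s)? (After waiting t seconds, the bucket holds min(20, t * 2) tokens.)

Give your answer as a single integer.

Need t * 2 >= 1, so t >= 1/2.
Smallest integer t = ceil(1/2) = 1.

Answer: 1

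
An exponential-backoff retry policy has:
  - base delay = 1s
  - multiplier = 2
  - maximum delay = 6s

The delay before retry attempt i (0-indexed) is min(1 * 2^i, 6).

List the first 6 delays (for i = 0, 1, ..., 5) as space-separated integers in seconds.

Answer: 1 2 4 6 6 6

Derivation:
Computing each delay:
  i=0: min(1*2^0, 6) = 1
  i=1: min(1*2^1, 6) = 2
  i=2: min(1*2^2, 6) = 4
  i=3: min(1*2^3, 6) = 6
  i=4: min(1*2^4, 6) = 6
  i=5: min(1*2^5, 6) = 6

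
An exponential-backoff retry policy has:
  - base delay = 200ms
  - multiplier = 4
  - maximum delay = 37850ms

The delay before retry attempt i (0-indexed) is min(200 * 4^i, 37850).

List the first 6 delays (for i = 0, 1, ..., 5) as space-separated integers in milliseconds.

Computing each delay:
  i=0: min(200*4^0, 37850) = 200
  i=1: min(200*4^1, 37850) = 800
  i=2: min(200*4^2, 37850) = 3200
  i=3: min(200*4^3, 37850) = 12800
  i=4: min(200*4^4, 37850) = 37850
  i=5: min(200*4^5, 37850) = 37850

Answer: 200 800 3200 12800 37850 37850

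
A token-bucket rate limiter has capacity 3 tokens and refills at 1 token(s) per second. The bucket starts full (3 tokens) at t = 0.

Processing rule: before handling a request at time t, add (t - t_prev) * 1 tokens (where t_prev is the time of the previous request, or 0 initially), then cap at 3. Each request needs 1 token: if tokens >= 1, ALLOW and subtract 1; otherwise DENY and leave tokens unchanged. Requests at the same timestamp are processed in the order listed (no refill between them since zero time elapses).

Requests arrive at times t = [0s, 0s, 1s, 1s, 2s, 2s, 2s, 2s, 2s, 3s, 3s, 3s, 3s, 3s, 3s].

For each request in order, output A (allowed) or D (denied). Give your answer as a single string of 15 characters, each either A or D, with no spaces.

Answer: AAAAADDDDADDDDD

Derivation:
Simulating step by step:
  req#1 t=0s: ALLOW
  req#2 t=0s: ALLOW
  req#3 t=1s: ALLOW
  req#4 t=1s: ALLOW
  req#5 t=2s: ALLOW
  req#6 t=2s: DENY
  req#7 t=2s: DENY
  req#8 t=2s: DENY
  req#9 t=2s: DENY
  req#10 t=3s: ALLOW
  req#11 t=3s: DENY
  req#12 t=3s: DENY
  req#13 t=3s: DENY
  req#14 t=3s: DENY
  req#15 t=3s: DENY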